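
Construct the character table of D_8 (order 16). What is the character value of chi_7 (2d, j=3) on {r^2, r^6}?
Conjugacy classes: {e} of size 1, {r^4} of size 1, {r^1, r^7} of size 2, {r^2, r^6} of size 2, {r^3, r^5} of size 2, {s, sr^2, ...} of size 4, {sr, sr^3, ...} of size 4.
Character table:
  irrep \ class              {e} (size 1)  {r^4} (size 1)  {r^1, r^7} (size 2)  {r^2, r^6} (size 2)  {r^3, r^5} (size 2)  {s, sr^2, ...} (size 4)  {sr, sr^3, ...} (size 4)
  chi_1 (triv)               1             1               1                    1                    1                    1                        1                       
  chi_2 (sign: r->1, s->-1)  1             1               1                    1                    1                    -1                       -1                      
  chi_3 (r->-1, s->1)        1             1               -1                   1                    -1                   1                        -1                      
  chi_4 (r->-1, s->-1)       1             1               -1                   1                    -1                   -1                       1                       
  chi_5 (2d, j=1)            2             -2              sqrt(2)              0                    -sqrt(2)             0                        0                       
  chi_6 (2d, j=2)            2             2               0                    -2                   0                    0                        0                       
  chi_7 (2d, j=3)            2             -2              -sqrt(2)             0                    sqrt(2)              0                        0                       

Spot check: chi_7 (2d, j=3) on {r^2, r^6} = 0.

Argument: D_8 has order 2*8 = 16 with 7 conjugacy classes, hence 7 irreducibles. Sum of squared dims 1 + 1 + 1 + 1 + 4 + 4 + 4 = 16 = |G|. Linear characters come from the abelianisation; the 2-dimensional irreps have character r^k -> 2*cos(2*pi*j*k/8), reflections -> 0.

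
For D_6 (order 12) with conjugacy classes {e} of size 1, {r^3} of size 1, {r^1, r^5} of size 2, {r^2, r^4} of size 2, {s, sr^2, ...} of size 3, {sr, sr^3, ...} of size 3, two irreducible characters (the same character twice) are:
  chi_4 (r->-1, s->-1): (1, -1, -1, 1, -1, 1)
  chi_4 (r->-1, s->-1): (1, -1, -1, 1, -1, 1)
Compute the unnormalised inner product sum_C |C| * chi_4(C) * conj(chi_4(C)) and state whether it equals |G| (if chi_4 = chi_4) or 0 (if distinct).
Sum = 12 = |G| = 12; so <chi_4, chi_4> = 1 (norm-1 confirms irreducibility).

Justification: Compute term by term over conjugacy classes (|C| * chi_4(C) * conj(chi_4(C))):
  1*(1)*conj(1) + 1*(-1)*conj(-1) + 2*(-1)*conj(-1) + 2*(1)*conj(1) + 3*(-1)*conj(-1) + 3*(1)*conj(1)
  = (1) + (1) + (2) + (2) + (3) + (3)
  = 12.
Dividing by |G| = 12 gives 12/12 = 1, matching the row-orthogonality relation <chi_4, chi_4> = [chi_4 = chi_4].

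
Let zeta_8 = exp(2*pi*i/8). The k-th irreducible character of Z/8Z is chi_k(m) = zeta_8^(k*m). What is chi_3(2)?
chi_3(2) = zeta_8^6 = -I

chi_3(2) = zeta_8^(3*2) = zeta_8^6. Since zeta_8^8 = 1, this equals zeta_8^6 = exp(2*pi*i*6/8) = -I.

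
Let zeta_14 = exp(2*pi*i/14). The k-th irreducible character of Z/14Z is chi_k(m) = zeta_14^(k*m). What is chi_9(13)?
chi_9(13) = zeta_14^117 = exp(5*I*pi/7)

Explanation: chi_9(13) = zeta_14^(9*13) = zeta_14^117. Since zeta_14^14 = 1, this equals zeta_14^5 = exp(2*pi*i*5/14) = exp(5*I*pi/7).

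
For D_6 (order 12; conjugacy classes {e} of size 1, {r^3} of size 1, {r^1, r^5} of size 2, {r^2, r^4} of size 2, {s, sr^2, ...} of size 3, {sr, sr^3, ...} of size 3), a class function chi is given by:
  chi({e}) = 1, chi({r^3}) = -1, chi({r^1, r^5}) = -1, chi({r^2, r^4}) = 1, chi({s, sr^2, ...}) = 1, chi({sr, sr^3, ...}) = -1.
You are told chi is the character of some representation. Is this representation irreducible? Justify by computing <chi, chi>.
Irreducible: <chi, chi> = 1.

Argument: <chi, chi> = (1/|G|) sum_C |C| * |chi(C)|^2 = (1/12)[1*|1|^2 + 1*|-1|^2 + 2*|-1|^2 + 2*|1|^2 + 3*|1|^2 + 3*|-1|^2]
  = (1/12)[(1) + (1) + (2) + (2) + (3) + (3)] = 12/12 = 1.
A character is irreducible iff <chi, chi> = 1, so this representation is irreducible.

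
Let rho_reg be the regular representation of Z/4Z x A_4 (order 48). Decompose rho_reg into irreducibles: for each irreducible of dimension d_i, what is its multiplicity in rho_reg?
Each irreducible V_i of dimension d_i appears with multiplicity d_i, i.e. rho_reg = (direct sum over all irreducibles V_i) d_i V_i. The irreducible dimensions for Z/4Z x A_4 are 1, 1, 1, 1, 1, 1, 1, 1, 1, 1, 1, 1, 3, 3, 3, 3: 12 irreducibles of dimension 1, each with multiplicity 1; 4 irreducibles of dimension 3, each with multiplicity 3. Total dimension 12*1*1 + 4*3*3 = 48 = |G|.

Proof sketch: General theorem: in the regular representation of a finite group G, each irreducible appears with multiplicity equal to its dimension. Check: dim(rho_reg) = sum d_i^2 = 1 + 1 + 1 + 1 + 1 + 1 + 1 + 1 + 1 + 1 + 1 + 1 + 9 + 9 + 9 + 9 = 48 = |G|.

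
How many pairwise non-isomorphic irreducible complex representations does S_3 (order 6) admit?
3

Explanation: The number of irreducible complex representations of a finite group equals its number of conjugacy classes. Conjugacy classes in S_3 correspond to cycle types, i.e. partitions of 3; there are p(3) = 3 of them, so S_3 (order 6) has exactly 3 irreducible complex representations.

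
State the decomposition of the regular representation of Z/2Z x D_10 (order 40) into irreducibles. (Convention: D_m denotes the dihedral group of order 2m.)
Each irreducible V_i of dimension d_i appears with multiplicity d_i, i.e. rho_reg = (direct sum over all irreducibles V_i) d_i V_i. The irreducible dimensions for Z/2Z x D_10 are 1, 1, 1, 1, 1, 1, 1, 1, 2, 2, 2, 2, 2, 2, 2, 2: 8 irreducibles of dimension 1, each with multiplicity 1; 8 irreducibles of dimension 2, each with multiplicity 2. Total dimension 8*1*1 + 8*2*2 = 40 = |G|.

General theorem: in the regular representation of a finite group G, each irreducible appears with multiplicity equal to its dimension. Check: dim(rho_reg) = sum d_i^2 = 1 + 1 + 1 + 1 + 1 + 1 + 1 + 1 + 4 + 4 + 4 + 4 + 4 + 4 + 4 + 4 = 40 = |G|.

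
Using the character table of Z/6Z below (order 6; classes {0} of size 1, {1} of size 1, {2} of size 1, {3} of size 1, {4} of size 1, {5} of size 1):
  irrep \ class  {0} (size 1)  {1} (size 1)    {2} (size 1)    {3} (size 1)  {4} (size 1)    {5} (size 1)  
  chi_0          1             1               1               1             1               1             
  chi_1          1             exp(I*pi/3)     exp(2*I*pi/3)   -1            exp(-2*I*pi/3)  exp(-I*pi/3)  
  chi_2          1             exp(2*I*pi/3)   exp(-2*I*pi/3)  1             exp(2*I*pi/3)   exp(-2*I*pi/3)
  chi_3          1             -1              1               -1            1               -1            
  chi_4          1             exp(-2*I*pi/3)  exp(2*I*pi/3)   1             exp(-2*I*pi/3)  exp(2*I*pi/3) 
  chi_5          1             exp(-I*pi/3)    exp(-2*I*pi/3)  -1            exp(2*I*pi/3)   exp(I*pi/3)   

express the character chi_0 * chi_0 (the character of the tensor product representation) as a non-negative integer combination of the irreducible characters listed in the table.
chi_0 tensor chi_0 = chi_0 (all other irreducibles have multiplicity 0).

Solution. The character of a tensor product is the pointwise product (chi_0 * chi_0)(C) = chi_0(C) * chi_0(C):
  {0}: (1)*(1), {1}: (1)*(1), {2}: (1)*(1), {3}: (1)*(1), {4}: (1)*(1), {5}: (1)*(1)
so (chi_0 * chi_0) takes values
  {0} -> 1, {1} -> 1, {2} -> 1, {3} -> 1, {4} -> 1, {5} -> 1.
Now take the inner product of this character with each irreducible chi from the table, <chi_0*chi_0, chi> = (1/6) sum_C |C| (chi_0*chi_0)(C) conj(chi(C)):
  <chi_0*chi_0, chi_0> = (1/6)[1*(1)*conj(1) + 1*(1)*conj(1) + 1*(1)*conj(1) + 1*(1)*conj(1) + 1*(1)*conj(1) + 1*(1)*conj(1)]
      = (1/6)[(1) + (1) + (1) + (1) + (1) + (1)] = 6/6 = 1
  <chi_0*chi_0, chi_1> = (1/6)[1*(1)*conj(1) + 1*(1)*conj(exp(I*pi/3)) + 1*(1)*conj(exp(2*I*pi/3)) + 1*(1)*conj(-1) + 1*(1)*conj(exp(-2*I*pi/3)) + 1*(1)*conj(exp(-I*pi/3))]
      = (1/6)[(1) + (exp(-I*pi/3)) + (exp(-2*I*pi/3)) + (-1) + (exp(2*I*pi/3)) + (exp(I*pi/3))] = 0/6 = 0
  <chi_0*chi_0, chi_2> = (1/6)[1*(1)*conj(1) + 1*(1)*conj(exp(2*I*pi/3)) + 1*(1)*conj(exp(-2*I*pi/3)) + 1*(1)*conj(1) + 1*(1)*conj(exp(2*I*pi/3)) + 1*(1)*conj(exp(-2*I*pi/3))]
      = (1/6)[(1) + (exp(-2*I*pi/3)) + (exp(2*I*pi/3)) + (1) + (exp(-2*I*pi/3)) + (exp(2*I*pi/3))] = 0/6 = 0
  <chi_0*chi_0, chi_3> = (1/6)[1*(1)*conj(1) + 1*(1)*conj(-1) + 1*(1)*conj(1) + 1*(1)*conj(-1) + 1*(1)*conj(1) + 1*(1)*conj(-1)]
      = (1/6)[(1) + (-1) + (1) + (-1) + (1) + (-1)] = 0/6 = 0
  <chi_0*chi_0, chi_4> = (1/6)[1*(1)*conj(1) + 1*(1)*conj(exp(-2*I*pi/3)) + 1*(1)*conj(exp(2*I*pi/3)) + 1*(1)*conj(1) + 1*(1)*conj(exp(-2*I*pi/3)) + 1*(1)*conj(exp(2*I*pi/3))]
      = (1/6)[(1) + (exp(2*I*pi/3)) + (exp(-2*I*pi/3)) + (1) + (exp(2*I*pi/3)) + (exp(-2*I*pi/3))] = 0/6 = 0
  <chi_0*chi_0, chi_5> = (1/6)[1*(1)*conj(1) + 1*(1)*conj(exp(-I*pi/3)) + 1*(1)*conj(exp(-2*I*pi/3)) + 1*(1)*conj(-1) + 1*(1)*conj(exp(2*I*pi/3)) + 1*(1)*conj(exp(I*pi/3))]
      = (1/6)[(1) + (exp(I*pi/3)) + (exp(2*I*pi/3)) + (-1) + (exp(-2*I*pi/3)) + (exp(-I*pi/3))] = 0/6 = 0
(Exp terms are combined using exp(i*s)*conj(exp(i*t)) = exp(i*(s-t)), and sums of them are collapsed using the identity that for every m > 1 the m distinct m-th roots of unity sum to 0, e.g. 1 + exp(2*I*pi/3) + exp(-2*I*pi/3) = 0.)
Hence the multiplicities are chi_0: 1. Dimension check: dim(chi_0)*dim(chi_0) = 1*1 = 1 and sum (mult * dim) = 1*1 = 1.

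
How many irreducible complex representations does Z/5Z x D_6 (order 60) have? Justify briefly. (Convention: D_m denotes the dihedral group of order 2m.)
30

Explanation: The number of irreducible complex representations of a finite group equals its number of conjugacy classes. For a direct product, #classes(G x H) = #classes(G) * #classes(H). Z/5Z has 5 classes (abelian), D_6 has 6 classes, so 5 * 6 = 30, so Z/5Z x D_6 (order 60) has exactly 30 irreducible complex representations.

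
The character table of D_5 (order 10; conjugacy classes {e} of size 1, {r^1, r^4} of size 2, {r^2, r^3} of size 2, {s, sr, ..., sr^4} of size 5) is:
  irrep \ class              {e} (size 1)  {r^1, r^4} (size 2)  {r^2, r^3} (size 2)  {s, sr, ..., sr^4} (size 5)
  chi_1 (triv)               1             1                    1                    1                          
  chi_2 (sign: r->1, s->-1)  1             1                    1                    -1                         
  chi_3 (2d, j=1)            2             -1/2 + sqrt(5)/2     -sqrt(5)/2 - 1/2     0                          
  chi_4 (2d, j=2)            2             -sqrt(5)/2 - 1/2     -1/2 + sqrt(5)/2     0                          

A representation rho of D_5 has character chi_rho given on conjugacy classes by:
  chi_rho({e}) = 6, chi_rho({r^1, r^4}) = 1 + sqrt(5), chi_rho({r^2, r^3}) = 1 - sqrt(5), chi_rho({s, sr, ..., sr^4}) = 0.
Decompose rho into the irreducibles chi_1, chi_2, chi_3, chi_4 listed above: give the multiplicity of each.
Multiplicities: chi_1: 1, chi_2: 1, chi_3: 2, chi_4: 0.

Why: Use <chi_rho, chi> = (1/|G|) sum_C |C| * chi_rho(C) * conj(chi(C)) with |G| = 10 for each irreducible chi in the table:
  <chi_rho, chi_1> = (1/10)[1*(6)*conj(1) + 2*(1 + sqrt(5))*conj(1) + 2*(1 - sqrt(5))*conj(1) + 5*(0)*conj(1)]
      = (1/10)[(6) + (2 + 2*sqrt(5)) + (2 - 2*sqrt(5)) + (0)] = 10/10 = 1
  <chi_rho, chi_2> = (1/10)[1*(6)*conj(1) + 2*(1 + sqrt(5))*conj(1) + 2*(1 - sqrt(5))*conj(1) + 5*(0)*conj(-1)]
      = (1/10)[(6) + (2 + 2*sqrt(5)) + (2 - 2*sqrt(5)) + (0)] = 10/10 = 1
  <chi_rho, chi_3> = (1/10)[1*(6)*conj(2) + 2*(1 + sqrt(5))*conj(-1/2 + sqrt(5)/2) + 2*(1 - sqrt(5))*conj(-sqrt(5)/2 - 1/2) + 5*(0)*conj(0)]
      = (1/10)[(12) + (4) + (4) + (0)] = 20/10 = 2
  <chi_rho, chi_4> = (1/10)[1*(6)*conj(2) + 2*(1 + sqrt(5))*conj(-sqrt(5)/2 - 1/2) + 2*(1 - sqrt(5))*conj(-1/2 + sqrt(5)/2) + 5*(0)*conj(0)]
      = (1/10)[(12) + (-6 - 2*sqrt(5)) + (-6 + 2*sqrt(5)) + (0)] = 0/10 = 0
Dimension check: dim(rho) = sum (mult * dim) = 1*1 + 1*1 + 2*2 + 0*2 = 6 = chi_rho(e) = 6.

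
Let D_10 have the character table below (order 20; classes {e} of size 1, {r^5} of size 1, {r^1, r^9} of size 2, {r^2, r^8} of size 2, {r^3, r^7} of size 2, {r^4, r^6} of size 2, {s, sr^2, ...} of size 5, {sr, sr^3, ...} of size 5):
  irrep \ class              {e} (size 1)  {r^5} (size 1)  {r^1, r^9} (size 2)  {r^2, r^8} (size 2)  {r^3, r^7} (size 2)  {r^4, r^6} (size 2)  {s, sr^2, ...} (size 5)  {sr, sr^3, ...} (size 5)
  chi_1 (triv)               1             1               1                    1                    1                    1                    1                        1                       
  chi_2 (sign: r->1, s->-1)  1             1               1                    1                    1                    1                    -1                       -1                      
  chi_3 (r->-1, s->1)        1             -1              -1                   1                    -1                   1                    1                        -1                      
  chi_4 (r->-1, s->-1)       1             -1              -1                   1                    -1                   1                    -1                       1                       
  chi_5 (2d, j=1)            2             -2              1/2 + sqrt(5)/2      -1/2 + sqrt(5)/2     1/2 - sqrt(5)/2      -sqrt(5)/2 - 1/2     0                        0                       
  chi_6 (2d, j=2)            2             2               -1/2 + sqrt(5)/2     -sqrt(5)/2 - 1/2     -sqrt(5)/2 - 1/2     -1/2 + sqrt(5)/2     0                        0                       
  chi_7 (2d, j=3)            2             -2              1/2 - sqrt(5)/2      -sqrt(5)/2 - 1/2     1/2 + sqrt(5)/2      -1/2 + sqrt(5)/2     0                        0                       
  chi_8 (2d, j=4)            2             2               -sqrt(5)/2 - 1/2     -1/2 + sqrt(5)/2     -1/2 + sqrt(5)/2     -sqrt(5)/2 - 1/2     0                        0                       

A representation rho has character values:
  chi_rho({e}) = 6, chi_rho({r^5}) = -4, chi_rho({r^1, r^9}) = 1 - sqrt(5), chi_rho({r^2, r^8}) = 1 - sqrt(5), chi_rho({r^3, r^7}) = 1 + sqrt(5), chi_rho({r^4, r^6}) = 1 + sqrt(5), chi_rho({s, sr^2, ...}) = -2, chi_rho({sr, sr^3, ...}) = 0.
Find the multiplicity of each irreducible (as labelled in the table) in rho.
Multiplicities: chi_1: 0, chi_2: 1, chi_3: 0, chi_4: 1, chi_5: 0, chi_6: 0, chi_7: 2, chi_8: 0.

Solution. Use <chi_rho, chi> = (1/|G|) sum_C |C| * chi_rho(C) * conj(chi(C)) with |G| = 20 for each irreducible chi in the table:
  <chi_rho, chi_1> = (1/20)[1*(6)*conj(1) + 1*(-4)*conj(1) + 2*(1 - sqrt(5))*conj(1) + 2*(1 - sqrt(5))*conj(1) + 2*(1 + sqrt(5))*conj(1) + 2*(1 + sqrt(5))*conj(1) + 5*(-2)*conj(1) + 5*(0)*conj(1)]
      = (1/20)[(6) + (-4) + (2 - 2*sqrt(5)) + (2 - 2*sqrt(5)) + (2 + 2*sqrt(5)) + (2 + 2*sqrt(5)) + (-10) + (0)] = 0/20 = 0
  <chi_rho, chi_2> = (1/20)[1*(6)*conj(1) + 1*(-4)*conj(1) + 2*(1 - sqrt(5))*conj(1) + 2*(1 - sqrt(5))*conj(1) + 2*(1 + sqrt(5))*conj(1) + 2*(1 + sqrt(5))*conj(1) + 5*(-2)*conj(-1) + 5*(0)*conj(-1)]
      = (1/20)[(6) + (-4) + (2 - 2*sqrt(5)) + (2 - 2*sqrt(5)) + (2 + 2*sqrt(5)) + (2 + 2*sqrt(5)) + (10) + (0)] = 20/20 = 1
  <chi_rho, chi_3> = (1/20)[1*(6)*conj(1) + 1*(-4)*conj(-1) + 2*(1 - sqrt(5))*conj(-1) + 2*(1 - sqrt(5))*conj(1) + 2*(1 + sqrt(5))*conj(-1) + 2*(1 + sqrt(5))*conj(1) + 5*(-2)*conj(1) + 5*(0)*conj(-1)]
      = (1/20)[(6) + (4) + (-2 + 2*sqrt(5)) + (2 - 2*sqrt(5)) + (-2*sqrt(5) - 2) + (2 + 2*sqrt(5)) + (-10) + (0)] = 0/20 = 0
  <chi_rho, chi_4> = (1/20)[1*(6)*conj(1) + 1*(-4)*conj(-1) + 2*(1 - sqrt(5))*conj(-1) + 2*(1 - sqrt(5))*conj(1) + 2*(1 + sqrt(5))*conj(-1) + 2*(1 + sqrt(5))*conj(1) + 5*(-2)*conj(-1) + 5*(0)*conj(1)]
      = (1/20)[(6) + (4) + (-2 + 2*sqrt(5)) + (2 - 2*sqrt(5)) + (-2*sqrt(5) - 2) + (2 + 2*sqrt(5)) + (10) + (0)] = 20/20 = 1
  <chi_rho, chi_5> = (1/20)[1*(6)*conj(2) + 1*(-4)*conj(-2) + 2*(1 - sqrt(5))*conj(1/2 + sqrt(5)/2) + 2*(1 - sqrt(5))*conj(-1/2 + sqrt(5)/2) + 2*(1 + sqrt(5))*conj(1/2 - sqrt(5)/2) + 2*(1 + sqrt(5))*conj(-sqrt(5)/2 - 1/2) + 5*(-2)*conj(0) + 5*(0)*conj(0)]
      = (1/20)[(12) + (8) + (-4) + (-6 + 2*sqrt(5)) + (-4) + (-6 - 2*sqrt(5)) + (0) + (0)] = 0/20 = 0
  <chi_rho, chi_6> = (1/20)[1*(6)*conj(2) + 1*(-4)*conj(2) + 2*(1 - sqrt(5))*conj(-1/2 + sqrt(5)/2) + 2*(1 - sqrt(5))*conj(-sqrt(5)/2 - 1/2) + 2*(1 + sqrt(5))*conj(-sqrt(5)/2 - 1/2) + 2*(1 + sqrt(5))*conj(-1/2 + sqrt(5)/2) + 5*(-2)*conj(0) + 5*(0)*conj(0)]
      = (1/20)[(12) + (-8) + (-6 + 2*sqrt(5)) + (4) + (-6 - 2*sqrt(5)) + (4) + (0) + (0)] = 0/20 = 0
  <chi_rho, chi_7> = (1/20)[1*(6)*conj(2) + 1*(-4)*conj(-2) + 2*(1 - sqrt(5))*conj(1/2 - sqrt(5)/2) + 2*(1 - sqrt(5))*conj(-sqrt(5)/2 - 1/2) + 2*(1 + sqrt(5))*conj(1/2 + sqrt(5)/2) + 2*(1 + sqrt(5))*conj(-1/2 + sqrt(5)/2) + 5*(-2)*conj(0) + 5*(0)*conj(0)]
      = (1/20)[(12) + (8) + (6 - 2*sqrt(5)) + (4) + (2*sqrt(5) + 6) + (4) + (0) + (0)] = 40/20 = 2
  <chi_rho, chi_8> = (1/20)[1*(6)*conj(2) + 1*(-4)*conj(2) + 2*(1 - sqrt(5))*conj(-sqrt(5)/2 - 1/2) + 2*(1 - sqrt(5))*conj(-1/2 + sqrt(5)/2) + 2*(1 + sqrt(5))*conj(-1/2 + sqrt(5)/2) + 2*(1 + sqrt(5))*conj(-sqrt(5)/2 - 1/2) + 5*(-2)*conj(0) + 5*(0)*conj(0)]
      = (1/20)[(12) + (-8) + (4) + (-6 + 2*sqrt(5)) + (4) + (-6 - 2*sqrt(5)) + (0) + (0)] = 0/20 = 0
Dimension check: dim(rho) = sum (mult * dim) = 0*1 + 1*1 + 0*1 + 1*1 + 0*2 + 0*2 + 2*2 + 0*2 = 6 = chi_rho(e) = 6.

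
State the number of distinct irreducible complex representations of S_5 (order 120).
7

The number of irreducible complex representations of a finite group equals its number of conjugacy classes. Conjugacy classes in S_5 correspond to cycle types, i.e. partitions of 5; there are p(5) = 7 of them, so S_5 (order 120) has exactly 7 irreducible complex representations.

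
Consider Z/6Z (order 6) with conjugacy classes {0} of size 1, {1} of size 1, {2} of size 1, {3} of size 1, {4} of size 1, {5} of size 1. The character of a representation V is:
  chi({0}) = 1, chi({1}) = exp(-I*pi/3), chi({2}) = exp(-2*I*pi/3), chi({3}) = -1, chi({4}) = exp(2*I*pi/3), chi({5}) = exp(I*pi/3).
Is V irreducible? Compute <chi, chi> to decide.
Irreducible: <chi, chi> = 1.

Reasoning: <chi, chi> = (1/|G|) sum_C |C| * |chi(C)|^2 = (1/6)[1*|1|^2 + 1*|exp(-I*pi/3)|^2 + 1*|exp(-2*I*pi/3)|^2 + 1*|-1|^2 + 1*|exp(2*I*pi/3)|^2 + 1*|exp(I*pi/3)|^2]
  = (1/6)[(1) + (1) + (1) + (1) + (1) + (1)] = 6/6 = 1.
(Exp terms are combined using exp(i*s)*conj(exp(i*t)) = exp(i*(s-t)), and sums of them are collapsed using the identity that for every m > 1 the m distinct m-th roots of unity sum to 0, e.g. 1 + exp(2*I*pi/3) + exp(-2*I*pi/3) = 0.)
A character is irreducible iff <chi, chi> = 1, so this representation is irreducible.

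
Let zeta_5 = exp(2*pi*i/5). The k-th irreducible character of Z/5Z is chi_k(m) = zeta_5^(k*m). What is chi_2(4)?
chi_2(4) = zeta_5^8 = exp(-4*I*pi/5)

Reasoning: chi_2(4) = zeta_5^(2*4) = zeta_5^8. Since zeta_5^5 = 1, this equals zeta_5^3 = exp(2*pi*i*3/5) = exp(-4*I*pi/5).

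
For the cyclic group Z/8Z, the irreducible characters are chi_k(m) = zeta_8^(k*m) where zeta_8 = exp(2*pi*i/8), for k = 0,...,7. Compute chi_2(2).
chi_2(2) = zeta_8^4 = -1

Working: chi_2(2) = zeta_8^(2*2) = zeta_8^4. Since zeta_8^8 = 1, this equals zeta_8^4 = exp(2*pi*i*4/8) = -1.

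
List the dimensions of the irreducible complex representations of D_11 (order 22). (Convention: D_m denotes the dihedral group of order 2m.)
Dimensions: 1, 1, 2, 2, 2, 2, 2

Details: There are 7 irreducibles (= number of conjugacy classes). Their dimensions d_i satisfy sum d_i^2 = |G| = 22: 1 + 1 + 4 + 4 + 4 + 4 + 4 = 22.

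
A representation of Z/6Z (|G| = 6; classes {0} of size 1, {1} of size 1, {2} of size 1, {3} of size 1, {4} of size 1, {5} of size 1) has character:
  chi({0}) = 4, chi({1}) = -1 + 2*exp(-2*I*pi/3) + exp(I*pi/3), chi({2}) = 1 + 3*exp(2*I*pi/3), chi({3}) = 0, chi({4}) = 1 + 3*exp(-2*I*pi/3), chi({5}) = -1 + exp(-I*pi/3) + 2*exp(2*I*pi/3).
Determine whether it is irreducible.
Not irreducible (reducible): <chi, chi> = 6 > 1.

Why: <chi, chi> = (1/|G|) sum_C |C| * |chi(C)|^2 = (1/6)[1*|4|^2 + 1*|-1 + 2*exp(-2*I*pi/3) + exp(I*pi/3)|^2 + 1*|1 + 3*exp(2*I*pi/3)|^2 + 1*|0|^2 + 1*|1 + 3*exp(-2*I*pi/3)|^2 + 1*|-1 + exp(-I*pi/3) + 2*exp(2*I*pi/3)|^2]
  = (1/6)[(16) + (3) + (7) + (0) + (7) + (3)] = 36/6 = 6.
(Exp terms are combined using exp(i*s)*conj(exp(i*t)) = exp(i*(s-t)), and sums of them are collapsed using the identity that for every m > 1 the m distinct m-th roots of unity sum to 0, e.g. 1 + exp(2*I*pi/3) + exp(-2*I*pi/3) = 0.)
A character is irreducible iff <chi, chi> = 1, so this representation is reducible.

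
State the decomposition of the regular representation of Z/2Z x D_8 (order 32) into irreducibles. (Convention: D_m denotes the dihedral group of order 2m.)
Each irreducible V_i of dimension d_i appears with multiplicity d_i, i.e. rho_reg = (direct sum over all irreducibles V_i) d_i V_i. The irreducible dimensions for Z/2Z x D_8 are 1, 1, 1, 1, 1, 1, 1, 1, 2, 2, 2, 2, 2, 2: 8 irreducibles of dimension 1, each with multiplicity 1; 6 irreducibles of dimension 2, each with multiplicity 2. Total dimension 8*1*1 + 6*2*2 = 32 = |G|.

Working: General theorem: in the regular representation of a finite group G, each irreducible appears with multiplicity equal to its dimension. Check: dim(rho_reg) = sum d_i^2 = 1 + 1 + 1 + 1 + 1 + 1 + 1 + 1 + 4 + 4 + 4 + 4 + 4 + 4 = 32 = |G|.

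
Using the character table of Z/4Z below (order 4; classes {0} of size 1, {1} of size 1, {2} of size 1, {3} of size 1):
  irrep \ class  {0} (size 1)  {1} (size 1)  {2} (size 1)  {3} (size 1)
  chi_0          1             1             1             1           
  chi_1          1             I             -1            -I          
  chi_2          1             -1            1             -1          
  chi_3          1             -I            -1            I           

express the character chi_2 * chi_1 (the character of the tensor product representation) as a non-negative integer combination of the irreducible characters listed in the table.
chi_2 tensor chi_1 = chi_3 (all other irreducibles have multiplicity 0).

The character of a tensor product is the pointwise product (chi_2 * chi_1)(C) = chi_2(C) * chi_1(C):
  {0}: (1)*(1), {1}: (-1)*(I), {2}: (1)*(-1), {3}: (-1)*(-I)
so (chi_2 * chi_1) takes values
  {0} -> 1, {1} -> -I, {2} -> -1, {3} -> I.
Now take the inner product of this character with each irreducible chi from the table, <chi_2*chi_1, chi> = (1/4) sum_C |C| (chi_2*chi_1)(C) conj(chi(C)):
  <chi_2*chi_1, chi_0> = (1/4)[1*(1)*conj(1) + 1*(-I)*conj(1) + 1*(-1)*conj(1) + 1*(I)*conj(1)]
      = (1/4)[(1) + (-I) + (-1) + (I)] = 0/4 = 0
  <chi_2*chi_1, chi_1> = (1/4)[1*(1)*conj(1) + 1*(-I)*conj(I) + 1*(-1)*conj(-1) + 1*(I)*conj(-I)]
      = (1/4)[(1) + (-1) + (1) + (-1)] = 0/4 = 0
  <chi_2*chi_1, chi_2> = (1/4)[1*(1)*conj(1) + 1*(-I)*conj(-1) + 1*(-1)*conj(1) + 1*(I)*conj(-1)]
      = (1/4)[(1) + (I) + (-1) + (-I)] = 0/4 = 0
  <chi_2*chi_1, chi_3> = (1/4)[1*(1)*conj(1) + 1*(-I)*conj(-I) + 1*(-1)*conj(-1) + 1*(I)*conj(I)]
      = (1/4)[(1) + (1) + (1) + (1)] = 4/4 = 1
(Exp terms are combined using exp(i*s)*conj(exp(i*t)) = exp(i*(s-t)), and sums of them are collapsed using the identity that for every m > 1 the m distinct m-th roots of unity sum to 0, e.g. 1 + exp(2*I*pi/3) + exp(-2*I*pi/3) = 0.)
Hence the multiplicities are chi_3: 1. Dimension check: dim(chi_2)*dim(chi_1) = 1*1 = 1 and sum (mult * dim) = 1*1 = 1.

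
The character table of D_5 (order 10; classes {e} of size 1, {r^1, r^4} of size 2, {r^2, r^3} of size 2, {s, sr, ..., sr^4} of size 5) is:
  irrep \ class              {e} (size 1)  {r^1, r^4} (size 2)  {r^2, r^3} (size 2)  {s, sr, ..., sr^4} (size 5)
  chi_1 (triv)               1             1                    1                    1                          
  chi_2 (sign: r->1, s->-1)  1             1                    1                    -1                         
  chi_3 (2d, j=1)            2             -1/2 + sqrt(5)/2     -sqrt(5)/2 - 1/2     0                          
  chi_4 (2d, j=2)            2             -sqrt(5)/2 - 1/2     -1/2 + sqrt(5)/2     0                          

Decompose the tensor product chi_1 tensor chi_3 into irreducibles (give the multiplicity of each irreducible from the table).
chi_1 tensor chi_3 = chi_3 (all other irreducibles have multiplicity 0).

Why: The character of a tensor product is the pointwise product (chi_1 * chi_3)(C) = chi_1(C) * chi_3(C):
  {e}: (1)*(2), {r^1, r^4}: (1)*(-1/2 + sqrt(5)/2), {r^2, r^3}: (1)*(-sqrt(5)/2 - 1/2), {s, sr, ..., sr^4}: (1)*(0)
so (chi_1 * chi_3) takes values
  {e} -> 2, {r^1, r^4} -> -1/2 + sqrt(5)/2, {r^2, r^3} -> -sqrt(5)/2 - 1/2, {s, sr, ..., sr^4} -> 0.
Now take the inner product of this character with each irreducible chi from the table, <chi_1*chi_3, chi> = (1/10) sum_C |C| (chi_1*chi_3)(C) conj(chi(C)):
  <chi_1*chi_3, chi_1> = (1/10)[1*(2)*conj(1) + 2*(-1/2 + sqrt(5)/2)*conj(1) + 2*(-sqrt(5)/2 - 1/2)*conj(1) + 5*(0)*conj(1)]
      = (1/10)[(2) + (-1 + sqrt(5)) + (-sqrt(5) - 1) + (0)] = 0/10 = 0
  <chi_1*chi_3, chi_2> = (1/10)[1*(2)*conj(1) + 2*(-1/2 + sqrt(5)/2)*conj(1) + 2*(-sqrt(5)/2 - 1/2)*conj(1) + 5*(0)*conj(-1)]
      = (1/10)[(2) + (-1 + sqrt(5)) + (-sqrt(5) - 1) + (0)] = 0/10 = 0
  <chi_1*chi_3, chi_3> = (1/10)[1*(2)*conj(2) + 2*(-1/2 + sqrt(5)/2)*conj(-1/2 + sqrt(5)/2) + 2*(-sqrt(5)/2 - 1/2)*conj(-sqrt(5)/2 - 1/2) + 5*(0)*conj(0)]
      = (1/10)[(4) + (3 - sqrt(5)) + (sqrt(5) + 3) + (0)] = 10/10 = 1
  <chi_1*chi_3, chi_4> = (1/10)[1*(2)*conj(2) + 2*(-1/2 + sqrt(5)/2)*conj(-sqrt(5)/2 - 1/2) + 2*(-sqrt(5)/2 - 1/2)*conj(-1/2 + sqrt(5)/2) + 5*(0)*conj(0)]
      = (1/10)[(4) + (-2) + (-2) + (0)] = 0/10 = 0
Hence the multiplicities are chi_3: 1. Dimension check: dim(chi_1)*dim(chi_3) = 1*2 = 2 and sum (mult * dim) = 1*2 = 2.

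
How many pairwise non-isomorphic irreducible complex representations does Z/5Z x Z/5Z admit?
25

The number of irreducible complex representations of a finite group equals its number of conjugacy classes. Z/5Z x Z/5Z is abelian of order 25, so every element is its own conjugacy class: 25 classes, so Z/5Z x Z/5Z (order 25) has exactly 25 irreducible complex representations.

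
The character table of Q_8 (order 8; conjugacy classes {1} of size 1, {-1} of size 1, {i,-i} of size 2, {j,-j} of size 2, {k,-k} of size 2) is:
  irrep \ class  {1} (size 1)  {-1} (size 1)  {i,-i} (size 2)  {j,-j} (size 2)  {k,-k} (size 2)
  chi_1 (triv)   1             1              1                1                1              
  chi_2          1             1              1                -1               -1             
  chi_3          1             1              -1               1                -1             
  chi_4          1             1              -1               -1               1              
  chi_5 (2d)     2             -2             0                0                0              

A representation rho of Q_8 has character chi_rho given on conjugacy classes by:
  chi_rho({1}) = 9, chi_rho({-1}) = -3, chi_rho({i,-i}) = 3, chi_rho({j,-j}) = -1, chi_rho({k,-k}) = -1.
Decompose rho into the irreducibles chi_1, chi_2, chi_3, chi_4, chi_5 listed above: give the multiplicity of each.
Multiplicities: chi_1: 1, chi_2: 2, chi_3: 0, chi_4: 0, chi_5: 3.

Solution. Use <chi_rho, chi> = (1/|G|) sum_C |C| * chi_rho(C) * conj(chi(C)) with |G| = 8 for each irreducible chi in the table:
  <chi_rho, chi_1> = (1/8)[1*(9)*conj(1) + 1*(-3)*conj(1) + 2*(3)*conj(1) + 2*(-1)*conj(1) + 2*(-1)*conj(1)]
      = (1/8)[(9) + (-3) + (6) + (-2) + (-2)] = 8/8 = 1
  <chi_rho, chi_2> = (1/8)[1*(9)*conj(1) + 1*(-3)*conj(1) + 2*(3)*conj(1) + 2*(-1)*conj(-1) + 2*(-1)*conj(-1)]
      = (1/8)[(9) + (-3) + (6) + (2) + (2)] = 16/8 = 2
  <chi_rho, chi_3> = (1/8)[1*(9)*conj(1) + 1*(-3)*conj(1) + 2*(3)*conj(-1) + 2*(-1)*conj(1) + 2*(-1)*conj(-1)]
      = (1/8)[(9) + (-3) + (-6) + (-2) + (2)] = 0/8 = 0
  <chi_rho, chi_4> = (1/8)[1*(9)*conj(1) + 1*(-3)*conj(1) + 2*(3)*conj(-1) + 2*(-1)*conj(-1) + 2*(-1)*conj(1)]
      = (1/8)[(9) + (-3) + (-6) + (2) + (-2)] = 0/8 = 0
  <chi_rho, chi_5> = (1/8)[1*(9)*conj(2) + 1*(-3)*conj(-2) + 2*(3)*conj(0) + 2*(-1)*conj(0) + 2*(-1)*conj(0)]
      = (1/8)[(18) + (6) + (0) + (0) + (0)] = 24/8 = 3
Dimension check: dim(rho) = sum (mult * dim) = 1*1 + 2*1 + 0*1 + 0*1 + 3*2 = 9 = chi_rho(e) = 9.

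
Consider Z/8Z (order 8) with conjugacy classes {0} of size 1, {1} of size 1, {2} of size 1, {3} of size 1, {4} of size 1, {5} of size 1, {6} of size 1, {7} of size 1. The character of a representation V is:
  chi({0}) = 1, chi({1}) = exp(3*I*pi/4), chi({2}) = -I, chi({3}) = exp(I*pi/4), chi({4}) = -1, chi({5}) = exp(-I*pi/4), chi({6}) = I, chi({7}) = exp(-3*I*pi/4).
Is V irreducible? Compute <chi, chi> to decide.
Irreducible: <chi, chi> = 1.

Proof sketch: <chi, chi> = (1/|G|) sum_C |C| * |chi(C)|^2 = (1/8)[1*|1|^2 + 1*|exp(3*I*pi/4)|^2 + 1*|-I|^2 + 1*|exp(I*pi/4)|^2 + 1*|-1|^2 + 1*|exp(-I*pi/4)|^2 + 1*|I|^2 + 1*|exp(-3*I*pi/4)|^2]
  = (1/8)[(1) + (1) + (1) + (1) + (1) + (1) + (1) + (1)] = 8/8 = 1.
(Exp terms are combined using exp(i*s)*conj(exp(i*t)) = exp(i*(s-t)), and sums of them are collapsed using the identity that for every m > 1 the m distinct m-th roots of unity sum to 0, e.g. 1 + exp(2*I*pi/3) + exp(-2*I*pi/3) = 0.)
A character is irreducible iff <chi, chi> = 1, so this representation is irreducible.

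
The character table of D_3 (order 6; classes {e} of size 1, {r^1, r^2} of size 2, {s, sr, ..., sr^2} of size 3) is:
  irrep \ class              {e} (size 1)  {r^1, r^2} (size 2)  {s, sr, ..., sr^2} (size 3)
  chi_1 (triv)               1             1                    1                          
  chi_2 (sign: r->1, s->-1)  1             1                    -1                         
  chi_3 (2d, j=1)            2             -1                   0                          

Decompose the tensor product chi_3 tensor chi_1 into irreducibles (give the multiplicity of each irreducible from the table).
chi_3 tensor chi_1 = chi_3 (all other irreducibles have multiplicity 0).

Derivation: The character of a tensor product is the pointwise product (chi_3 * chi_1)(C) = chi_3(C) * chi_1(C):
  {e}: (2)*(1), {r^1, r^2}: (-1)*(1), {s, sr, ..., sr^2}: (0)*(1)
so (chi_3 * chi_1) takes values
  {e} -> 2, {r^1, r^2} -> -1, {s, sr, ..., sr^2} -> 0.
Now take the inner product of this character with each irreducible chi from the table, <chi_3*chi_1, chi> = (1/6) sum_C |C| (chi_3*chi_1)(C) conj(chi(C)):
  <chi_3*chi_1, chi_1> = (1/6)[1*(2)*conj(1) + 2*(-1)*conj(1) + 3*(0)*conj(1)]
      = (1/6)[(2) + (-2) + (0)] = 0/6 = 0
  <chi_3*chi_1, chi_2> = (1/6)[1*(2)*conj(1) + 2*(-1)*conj(1) + 3*(0)*conj(-1)]
      = (1/6)[(2) + (-2) + (0)] = 0/6 = 0
  <chi_3*chi_1, chi_3> = (1/6)[1*(2)*conj(2) + 2*(-1)*conj(-1) + 3*(0)*conj(0)]
      = (1/6)[(4) + (2) + (0)] = 6/6 = 1
Hence the multiplicities are chi_3: 1. Dimension check: dim(chi_3)*dim(chi_1) = 2*1 = 2 and sum (mult * dim) = 1*2 = 2.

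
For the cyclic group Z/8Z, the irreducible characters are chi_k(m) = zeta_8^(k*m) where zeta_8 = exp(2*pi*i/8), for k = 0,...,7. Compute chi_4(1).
chi_4(1) = zeta_8^4 = -1

Proof sketch: chi_4(1) = zeta_8^(4*1) = zeta_8^4. Since zeta_8^8 = 1, this equals zeta_8^4 = exp(2*pi*i*4/8) = -1.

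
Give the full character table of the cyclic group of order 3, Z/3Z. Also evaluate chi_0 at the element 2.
Character table of Z/3Z (irreps indexed chi_0,...,chi_2 with chi_k(m) = zeta_3^(k*m), zeta_3 = exp(2*pi*i/3)):
  irrep \ class  {0} (size 1)  {1} (size 1)    {2} (size 1)  
  chi_0          1             1               1             
  chi_1          1             exp(2*I*pi/3)   exp(-2*I*pi/3)
  chi_2          1             exp(-2*I*pi/3)  exp(2*I*pi/3) 

Spot check: chi_0(2) = zeta_3^(0*2) = zeta_3^0 = 1.

Z/3Z is abelian, so all 3 irreducible complex representations are 1-dimensional. They are given by chi_k(m) = zeta_3^(k*m) for k = 0,...,2. Row orthogonality: sum_m chi_k(m) conj(chi_l(m)) = 3 * [k = l].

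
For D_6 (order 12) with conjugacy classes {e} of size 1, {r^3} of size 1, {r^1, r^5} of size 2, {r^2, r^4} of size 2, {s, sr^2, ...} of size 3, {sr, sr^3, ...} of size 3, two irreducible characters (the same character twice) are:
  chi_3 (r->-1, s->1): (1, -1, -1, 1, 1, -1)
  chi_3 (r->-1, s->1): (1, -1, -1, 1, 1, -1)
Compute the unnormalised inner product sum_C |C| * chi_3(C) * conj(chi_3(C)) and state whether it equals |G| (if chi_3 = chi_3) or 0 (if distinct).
Sum = 12 = |G| = 12; so <chi_3, chi_3> = 1 (norm-1 confirms irreducibility).

Derivation: Compute term by term over conjugacy classes (|C| * chi_3(C) * conj(chi_3(C))):
  1*(1)*conj(1) + 1*(-1)*conj(-1) + 2*(-1)*conj(-1) + 2*(1)*conj(1) + 3*(1)*conj(1) + 3*(-1)*conj(-1)
  = (1) + (1) + (2) + (2) + (3) + (3)
  = 12.
Dividing by |G| = 12 gives 12/12 = 1, matching the row-orthogonality relation <chi_3, chi_3> = [chi_3 = chi_3].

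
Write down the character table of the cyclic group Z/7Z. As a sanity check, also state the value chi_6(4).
Character table of Z/7Z (irreps indexed chi_0,...,chi_6 with chi_k(m) = zeta_7^(k*m), zeta_7 = exp(2*pi*i/7)):
  irrep \ class  {0} (size 1)  {1} (size 1)    {2} (size 1)    {3} (size 1)    {4} (size 1)    {5} (size 1)    {6} (size 1)  
  chi_0          1             1               1               1               1               1               1             
  chi_1          1             exp(2*I*pi/7)   exp(4*I*pi/7)   exp(6*I*pi/7)   exp(-6*I*pi/7)  exp(-4*I*pi/7)  exp(-2*I*pi/7)
  chi_2          1             exp(4*I*pi/7)   exp(-6*I*pi/7)  exp(-2*I*pi/7)  exp(2*I*pi/7)   exp(6*I*pi/7)   exp(-4*I*pi/7)
  chi_3          1             exp(6*I*pi/7)   exp(-2*I*pi/7)  exp(4*I*pi/7)   exp(-4*I*pi/7)  exp(2*I*pi/7)   exp(-6*I*pi/7)
  chi_4          1             exp(-6*I*pi/7)  exp(2*I*pi/7)   exp(-4*I*pi/7)  exp(4*I*pi/7)   exp(-2*I*pi/7)  exp(6*I*pi/7) 
  chi_5          1             exp(-4*I*pi/7)  exp(6*I*pi/7)   exp(2*I*pi/7)   exp(-2*I*pi/7)  exp(-6*I*pi/7)  exp(4*I*pi/7) 
  chi_6          1             exp(-2*I*pi/7)  exp(-4*I*pi/7)  exp(-6*I*pi/7)  exp(6*I*pi/7)   exp(4*I*pi/7)   exp(2*I*pi/7) 

Spot check: chi_6(4) = zeta_7^(6*4) = zeta_7^24 = exp(6*I*pi/7).

Reasoning: Z/7Z is abelian, so all 7 irreducible complex representations are 1-dimensional. They are given by chi_k(m) = zeta_7^(k*m) for k = 0,...,6. Row orthogonality: sum_m chi_k(m) conj(chi_l(m)) = 7 * [k = l].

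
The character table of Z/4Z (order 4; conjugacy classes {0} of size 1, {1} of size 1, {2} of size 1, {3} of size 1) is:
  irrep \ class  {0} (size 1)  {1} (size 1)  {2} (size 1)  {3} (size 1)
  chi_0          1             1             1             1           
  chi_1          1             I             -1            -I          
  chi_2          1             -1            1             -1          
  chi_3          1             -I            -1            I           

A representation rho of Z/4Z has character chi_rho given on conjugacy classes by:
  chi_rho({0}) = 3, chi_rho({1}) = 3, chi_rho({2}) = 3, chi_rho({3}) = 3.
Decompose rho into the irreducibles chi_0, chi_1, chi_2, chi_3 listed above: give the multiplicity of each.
Multiplicities: chi_0: 3, chi_1: 0, chi_2: 0, chi_3: 0.

Reasoning: Use <chi_rho, chi> = (1/|G|) sum_C |C| * chi_rho(C) * conj(chi(C)) with |G| = 4 for each irreducible chi in the table:
  <chi_rho, chi_0> = (1/4)[1*(3)*conj(1) + 1*(3)*conj(1) + 1*(3)*conj(1) + 1*(3)*conj(1)]
      = (1/4)[(3) + (3) + (3) + (3)] = 12/4 = 3
  <chi_rho, chi_1> = (1/4)[1*(3)*conj(1) + 1*(3)*conj(I) + 1*(3)*conj(-1) + 1*(3)*conj(-I)]
      = (1/4)[(3) + (-3*I) + (-3) + (3*I)] = 0/4 = 0
  <chi_rho, chi_2> = (1/4)[1*(3)*conj(1) + 1*(3)*conj(-1) + 1*(3)*conj(1) + 1*(3)*conj(-1)]
      = (1/4)[(3) + (-3) + (3) + (-3)] = 0/4 = 0
  <chi_rho, chi_3> = (1/4)[1*(3)*conj(1) + 1*(3)*conj(-I) + 1*(3)*conj(-1) + 1*(3)*conj(I)]
      = (1/4)[(3) + (3*I) + (-3) + (-3*I)] = 0/4 = 0
(Exp terms are combined using exp(i*s)*conj(exp(i*t)) = exp(i*(s-t)), and sums of them are collapsed using the identity that for every m > 1 the m distinct m-th roots of unity sum to 0, e.g. 1 + exp(2*I*pi/3) + exp(-2*I*pi/3) = 0.)
Dimension check: dim(rho) = sum (mult * dim) = 3*1 + 0*1 + 0*1 + 0*1 = 3 = chi_rho(e) = 3.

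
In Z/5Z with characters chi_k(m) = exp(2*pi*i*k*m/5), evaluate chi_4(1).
chi_4(1) = zeta_5^4 = exp(-2*I*pi/5)

Solution. chi_4(1) = zeta_5^(4*1) = zeta_5^4. Since zeta_5^5 = 1, this equals zeta_5^4 = exp(2*pi*i*4/5) = exp(-2*I*pi/5).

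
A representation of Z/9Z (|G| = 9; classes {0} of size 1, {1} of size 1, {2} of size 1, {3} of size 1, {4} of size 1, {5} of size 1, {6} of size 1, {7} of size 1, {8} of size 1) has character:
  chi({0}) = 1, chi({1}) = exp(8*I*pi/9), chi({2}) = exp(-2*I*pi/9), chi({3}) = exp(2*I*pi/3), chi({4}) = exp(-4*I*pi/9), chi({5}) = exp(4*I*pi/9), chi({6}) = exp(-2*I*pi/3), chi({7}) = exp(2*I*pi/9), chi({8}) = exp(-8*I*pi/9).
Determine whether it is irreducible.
Irreducible: <chi, chi> = 1.

Justification: <chi, chi> = (1/|G|) sum_C |C| * |chi(C)|^2 = (1/9)[1*|1|^2 + 1*|exp(8*I*pi/9)|^2 + 1*|exp(-2*I*pi/9)|^2 + 1*|exp(2*I*pi/3)|^2 + 1*|exp(-4*I*pi/9)|^2 + 1*|exp(4*I*pi/9)|^2 + 1*|exp(-2*I*pi/3)|^2 + 1*|exp(2*I*pi/9)|^2 + 1*|exp(-8*I*pi/9)|^2]
  = (1/9)[(1) + (1) + (1) + (1) + (1) + (1) + (1) + (1) + (1)] = 9/9 = 1.
(Exp terms are combined using exp(i*s)*conj(exp(i*t)) = exp(i*(s-t)), and sums of them are collapsed using the identity that for every m > 1 the m distinct m-th roots of unity sum to 0, e.g. 1 + exp(2*I*pi/3) + exp(-2*I*pi/3) = 0.)
A character is irreducible iff <chi, chi> = 1, so this representation is irreducible.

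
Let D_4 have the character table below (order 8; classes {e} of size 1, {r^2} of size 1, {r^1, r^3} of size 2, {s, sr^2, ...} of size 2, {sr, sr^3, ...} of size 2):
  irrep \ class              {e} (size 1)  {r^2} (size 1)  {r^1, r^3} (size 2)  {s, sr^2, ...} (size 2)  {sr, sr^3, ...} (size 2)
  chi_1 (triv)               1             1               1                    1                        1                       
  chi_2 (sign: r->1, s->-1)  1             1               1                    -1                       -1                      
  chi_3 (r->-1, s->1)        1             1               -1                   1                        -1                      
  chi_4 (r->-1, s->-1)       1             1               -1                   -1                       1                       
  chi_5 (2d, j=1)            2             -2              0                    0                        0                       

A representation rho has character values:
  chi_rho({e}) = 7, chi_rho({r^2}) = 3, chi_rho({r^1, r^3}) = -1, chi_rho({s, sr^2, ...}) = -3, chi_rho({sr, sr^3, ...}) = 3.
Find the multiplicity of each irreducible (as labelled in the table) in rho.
Multiplicities: chi_1: 1, chi_2: 1, chi_3: 0, chi_4: 3, chi_5: 1.

Working: Use <chi_rho, chi> = (1/|G|) sum_C |C| * chi_rho(C) * conj(chi(C)) with |G| = 8 for each irreducible chi in the table:
  <chi_rho, chi_1> = (1/8)[1*(7)*conj(1) + 1*(3)*conj(1) + 2*(-1)*conj(1) + 2*(-3)*conj(1) + 2*(3)*conj(1)]
      = (1/8)[(7) + (3) + (-2) + (-6) + (6)] = 8/8 = 1
  <chi_rho, chi_2> = (1/8)[1*(7)*conj(1) + 1*(3)*conj(1) + 2*(-1)*conj(1) + 2*(-3)*conj(-1) + 2*(3)*conj(-1)]
      = (1/8)[(7) + (3) + (-2) + (6) + (-6)] = 8/8 = 1
  <chi_rho, chi_3> = (1/8)[1*(7)*conj(1) + 1*(3)*conj(1) + 2*(-1)*conj(-1) + 2*(-3)*conj(1) + 2*(3)*conj(-1)]
      = (1/8)[(7) + (3) + (2) + (-6) + (-6)] = 0/8 = 0
  <chi_rho, chi_4> = (1/8)[1*(7)*conj(1) + 1*(3)*conj(1) + 2*(-1)*conj(-1) + 2*(-3)*conj(-1) + 2*(3)*conj(1)]
      = (1/8)[(7) + (3) + (2) + (6) + (6)] = 24/8 = 3
  <chi_rho, chi_5> = (1/8)[1*(7)*conj(2) + 1*(3)*conj(-2) + 2*(-1)*conj(0) + 2*(-3)*conj(0) + 2*(3)*conj(0)]
      = (1/8)[(14) + (-6) + (0) + (0) + (0)] = 8/8 = 1
Dimension check: dim(rho) = sum (mult * dim) = 1*1 + 1*1 + 0*1 + 3*1 + 1*2 = 7 = chi_rho(e) = 7.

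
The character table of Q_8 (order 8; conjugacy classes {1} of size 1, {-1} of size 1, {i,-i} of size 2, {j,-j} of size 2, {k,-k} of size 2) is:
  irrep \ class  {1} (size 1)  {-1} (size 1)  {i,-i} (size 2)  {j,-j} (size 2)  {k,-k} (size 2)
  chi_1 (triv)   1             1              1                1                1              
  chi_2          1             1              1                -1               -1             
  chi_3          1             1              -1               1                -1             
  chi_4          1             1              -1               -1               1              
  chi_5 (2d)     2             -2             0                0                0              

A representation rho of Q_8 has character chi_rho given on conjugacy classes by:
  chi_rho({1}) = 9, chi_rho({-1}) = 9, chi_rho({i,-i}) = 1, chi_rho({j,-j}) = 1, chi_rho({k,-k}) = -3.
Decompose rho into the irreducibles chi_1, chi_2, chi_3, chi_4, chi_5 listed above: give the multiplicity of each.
Multiplicities: chi_1: 2, chi_2: 3, chi_3: 3, chi_4: 1, chi_5: 0.

Justification: Use <chi_rho, chi> = (1/|G|) sum_C |C| * chi_rho(C) * conj(chi(C)) with |G| = 8 for each irreducible chi in the table:
  <chi_rho, chi_1> = (1/8)[1*(9)*conj(1) + 1*(9)*conj(1) + 2*(1)*conj(1) + 2*(1)*conj(1) + 2*(-3)*conj(1)]
      = (1/8)[(9) + (9) + (2) + (2) + (-6)] = 16/8 = 2
  <chi_rho, chi_2> = (1/8)[1*(9)*conj(1) + 1*(9)*conj(1) + 2*(1)*conj(1) + 2*(1)*conj(-1) + 2*(-3)*conj(-1)]
      = (1/8)[(9) + (9) + (2) + (-2) + (6)] = 24/8 = 3
  <chi_rho, chi_3> = (1/8)[1*(9)*conj(1) + 1*(9)*conj(1) + 2*(1)*conj(-1) + 2*(1)*conj(1) + 2*(-3)*conj(-1)]
      = (1/8)[(9) + (9) + (-2) + (2) + (6)] = 24/8 = 3
  <chi_rho, chi_4> = (1/8)[1*(9)*conj(1) + 1*(9)*conj(1) + 2*(1)*conj(-1) + 2*(1)*conj(-1) + 2*(-3)*conj(1)]
      = (1/8)[(9) + (9) + (-2) + (-2) + (-6)] = 8/8 = 1
  <chi_rho, chi_5> = (1/8)[1*(9)*conj(2) + 1*(9)*conj(-2) + 2*(1)*conj(0) + 2*(1)*conj(0) + 2*(-3)*conj(0)]
      = (1/8)[(18) + (-18) + (0) + (0) + (0)] = 0/8 = 0
Dimension check: dim(rho) = sum (mult * dim) = 2*1 + 3*1 + 3*1 + 1*1 + 0*2 = 9 = chi_rho(e) = 9.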